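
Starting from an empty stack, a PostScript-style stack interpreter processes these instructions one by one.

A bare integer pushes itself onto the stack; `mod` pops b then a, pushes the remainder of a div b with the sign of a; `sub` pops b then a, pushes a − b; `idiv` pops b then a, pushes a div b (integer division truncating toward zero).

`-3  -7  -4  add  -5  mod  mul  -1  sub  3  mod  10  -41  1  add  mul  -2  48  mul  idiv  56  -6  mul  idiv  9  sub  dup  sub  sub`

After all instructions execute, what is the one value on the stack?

1

-3   : [-3]
-7   : [-3, -7]
-4   : [-3, -7, -4]
add  : [-3, -11]
-5   : [-3, -11, -5]
mod  : [-3, -1]
mul  : [3]
-1   : [3, -1]
sub  : [4]
3    : [4, 3]
mod  : [1]
10   : [1, 10]
-41  : [1, 10, -41]
1    : [1, 10, -41, 1]
add  : [1, 10, -40]
mul  : [1, -400]
-2   : [1, -400, -2]
48   : [1, -400, -2, 48]
mul  : [1, -400, -96]
idiv : [1, 4]
56   : [1, 4, 56]
-6   : [1, 4, 56, -6]
mul  : [1, 4, -336]
idiv : [1, 0]
9    : [1, 0, 9]
sub  : [1, -9]
dup  : [1, -9, -9]
sub  : [1, 0]
sub  : [1]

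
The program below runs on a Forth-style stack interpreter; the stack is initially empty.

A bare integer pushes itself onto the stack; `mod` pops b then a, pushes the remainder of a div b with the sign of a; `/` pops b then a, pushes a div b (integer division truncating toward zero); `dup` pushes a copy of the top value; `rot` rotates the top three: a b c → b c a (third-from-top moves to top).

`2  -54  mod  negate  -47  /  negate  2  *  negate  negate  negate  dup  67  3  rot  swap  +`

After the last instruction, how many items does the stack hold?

3

2      -> [2]
-54    -> [2, -54]
mod    -> [2]
negate -> [-2]
-47    -> [-2, -47]
/      -> [0]
negate -> [0]
2      -> [0, 2]
*      -> [0]
negate -> [0]
negate -> [0]
negate -> [0]
dup    -> [0, 0]
67     -> [0, 0, 67]
3      -> [0, 0, 67, 3]
rot    -> [0, 67, 3, 0]
swap   -> [0, 67, 0, 3]
+      -> [0, 67, 3]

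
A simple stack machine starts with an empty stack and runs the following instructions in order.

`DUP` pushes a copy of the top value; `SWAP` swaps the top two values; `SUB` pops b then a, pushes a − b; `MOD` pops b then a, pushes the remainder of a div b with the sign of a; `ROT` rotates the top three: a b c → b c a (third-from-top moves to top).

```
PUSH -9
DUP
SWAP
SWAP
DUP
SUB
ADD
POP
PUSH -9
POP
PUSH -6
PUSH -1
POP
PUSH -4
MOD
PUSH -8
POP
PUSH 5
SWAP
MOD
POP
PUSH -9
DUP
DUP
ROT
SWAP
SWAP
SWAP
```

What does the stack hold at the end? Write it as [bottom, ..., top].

PUSH -9 → [-9]
DUP     → [-9, -9]
SWAP    → [-9, -9]
SWAP    → [-9, -9]
DUP     → [-9, -9, -9]
SUB     → [-9, 0]
ADD     → [-9]
POP     → []
PUSH -9 → [-9]
POP     → []
PUSH -6 → [-6]
PUSH -1 → [-6, -1]
POP     → [-6]
PUSH -4 → [-6, -4]
MOD     → [-2]
PUSH -8 → [-2, -8]
POP     → [-2]
PUSH 5  → [-2, 5]
SWAP    → [5, -2]
MOD     → [1]
POP     → []
PUSH -9 → [-9]
DUP     → [-9, -9]
DUP     → [-9, -9, -9]
ROT     → [-9, -9, -9]
SWAP    → [-9, -9, -9]
SWAP    → [-9, -9, -9]
SWAP    → [-9, -9, -9]

[-9, -9, -9]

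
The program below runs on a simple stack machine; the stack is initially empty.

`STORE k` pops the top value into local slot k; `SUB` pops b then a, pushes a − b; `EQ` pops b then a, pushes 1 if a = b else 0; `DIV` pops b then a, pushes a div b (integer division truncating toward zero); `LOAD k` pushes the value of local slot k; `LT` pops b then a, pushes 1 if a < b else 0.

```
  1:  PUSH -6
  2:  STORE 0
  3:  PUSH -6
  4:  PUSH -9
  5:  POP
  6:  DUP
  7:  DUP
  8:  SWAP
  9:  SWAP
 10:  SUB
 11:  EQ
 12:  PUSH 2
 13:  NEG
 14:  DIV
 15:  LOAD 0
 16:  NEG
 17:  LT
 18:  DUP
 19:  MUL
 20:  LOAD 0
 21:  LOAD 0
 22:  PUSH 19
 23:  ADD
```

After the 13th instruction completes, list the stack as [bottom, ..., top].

[0, -2]

PUSH -6  -6
STORE 0  (empty)
PUSH -6  -6
PUSH -9  -6 -9
POP      -6
DUP      -6 -6
DUP      -6 -6 -6
SWAP     -6 -6 -6
SWAP     -6 -6 -6
SUB      -6 0
EQ       0
PUSH 2   0 2
NEG      0 -2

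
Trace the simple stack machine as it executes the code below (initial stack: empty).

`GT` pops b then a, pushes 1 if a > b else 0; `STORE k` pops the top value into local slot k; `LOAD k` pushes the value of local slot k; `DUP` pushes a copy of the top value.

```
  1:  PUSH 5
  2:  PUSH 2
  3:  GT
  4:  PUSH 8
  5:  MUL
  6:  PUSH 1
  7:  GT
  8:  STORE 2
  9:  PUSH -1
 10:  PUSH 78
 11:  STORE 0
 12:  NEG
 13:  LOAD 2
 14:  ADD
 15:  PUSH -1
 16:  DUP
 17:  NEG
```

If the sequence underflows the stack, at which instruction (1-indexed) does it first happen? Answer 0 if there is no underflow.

PUSH 5  -> 5
PUSH 2  -> 5 2
GT      -> 1
PUSH 8  -> 1 8
MUL     -> 8
PUSH 1  -> 8 1
GT      -> 1
STORE 2 -> (empty)
PUSH -1 -> -1
PUSH 78 -> -1 78
STORE 0 -> -1
NEG     -> 1
LOAD 2  -> 1 1
ADD     -> 2
PUSH -1 -> 2 -1
DUP     -> 2 -1 -1
NEG     -> 2 -1 1

0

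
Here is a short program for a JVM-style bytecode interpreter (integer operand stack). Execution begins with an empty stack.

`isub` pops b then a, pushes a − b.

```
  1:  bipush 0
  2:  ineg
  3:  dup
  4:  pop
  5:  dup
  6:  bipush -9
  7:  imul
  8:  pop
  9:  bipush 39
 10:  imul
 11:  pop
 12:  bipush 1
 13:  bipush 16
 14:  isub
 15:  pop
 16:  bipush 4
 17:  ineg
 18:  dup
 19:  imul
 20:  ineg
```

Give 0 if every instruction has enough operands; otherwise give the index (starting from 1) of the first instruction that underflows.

bipush 0  → 0
ineg      → 0
dup       → 0 0
pop       → 0
dup       → 0 0
bipush -9 → 0 0 -9
imul      → 0 0
pop       → 0
bipush 39 → 0 39
imul      → 0
pop       → (empty)
bipush 1  → 1
bipush 16 → 1 16
isub      → -15
pop       → (empty)
bipush 4  → 4
ineg      → -4
dup       → -4 -4
imul      → 16
ineg      → -16

0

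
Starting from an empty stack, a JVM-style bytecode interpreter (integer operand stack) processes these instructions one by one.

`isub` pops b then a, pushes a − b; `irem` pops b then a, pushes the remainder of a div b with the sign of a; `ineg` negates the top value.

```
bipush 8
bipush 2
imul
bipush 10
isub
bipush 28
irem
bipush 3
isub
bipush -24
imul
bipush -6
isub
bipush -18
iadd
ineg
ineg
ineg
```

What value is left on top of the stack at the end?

84

bipush 8   → 8
bipush 2   → 8 2
imul       → 16
bipush 10  → 16 10
isub       → 6
bipush 28  → 6 28
irem       → 6
bipush 3   → 6 3
isub       → 3
bipush -24 → 3 -24
imul       → -72
bipush -6  → -72 -6
isub       → -66
bipush -18 → -66 -18
iadd       → -84
ineg       → 84
ineg       → -84
ineg       → 84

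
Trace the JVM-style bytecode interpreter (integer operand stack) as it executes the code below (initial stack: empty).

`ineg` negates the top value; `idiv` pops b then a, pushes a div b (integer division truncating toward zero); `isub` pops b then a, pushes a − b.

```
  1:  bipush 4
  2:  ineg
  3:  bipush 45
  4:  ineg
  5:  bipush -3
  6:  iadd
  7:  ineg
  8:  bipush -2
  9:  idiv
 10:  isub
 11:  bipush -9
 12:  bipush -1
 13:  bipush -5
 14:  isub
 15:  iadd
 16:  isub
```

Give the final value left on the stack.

25

bipush 4  : 4
ineg      : -4
bipush 45 : -4 45
ineg      : -4 -45
bipush -3 : -4 -45 -3
iadd      : -4 -48
ineg      : -4 48
bipush -2 : -4 48 -2
idiv      : -4 -24
isub      : 20
bipush -9 : 20 -9
bipush -1 : 20 -9 -1
bipush -5 : 20 -9 -1 -5
isub      : 20 -9 4
iadd      : 20 -5
isub      : 25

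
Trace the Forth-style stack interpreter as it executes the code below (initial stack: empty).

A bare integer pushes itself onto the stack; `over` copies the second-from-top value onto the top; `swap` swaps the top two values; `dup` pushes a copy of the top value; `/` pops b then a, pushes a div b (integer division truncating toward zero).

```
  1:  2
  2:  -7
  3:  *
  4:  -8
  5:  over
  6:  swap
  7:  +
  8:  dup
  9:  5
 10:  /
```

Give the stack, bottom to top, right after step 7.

[-14, -22]

2    : [2]
-7   : [2, -7]
*    : [-14]
-8   : [-14, -8]
over : [-14, -8, -14]
swap : [-14, -14, -8]
+    : [-14, -22]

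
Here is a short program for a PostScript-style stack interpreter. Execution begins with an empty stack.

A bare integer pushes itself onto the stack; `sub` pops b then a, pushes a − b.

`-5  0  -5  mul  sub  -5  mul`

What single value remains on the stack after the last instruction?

25

-5   -5
0    -5 0
-5   -5 0 -5
mul  -5 0
sub  -5
-5   -5 -5
mul  25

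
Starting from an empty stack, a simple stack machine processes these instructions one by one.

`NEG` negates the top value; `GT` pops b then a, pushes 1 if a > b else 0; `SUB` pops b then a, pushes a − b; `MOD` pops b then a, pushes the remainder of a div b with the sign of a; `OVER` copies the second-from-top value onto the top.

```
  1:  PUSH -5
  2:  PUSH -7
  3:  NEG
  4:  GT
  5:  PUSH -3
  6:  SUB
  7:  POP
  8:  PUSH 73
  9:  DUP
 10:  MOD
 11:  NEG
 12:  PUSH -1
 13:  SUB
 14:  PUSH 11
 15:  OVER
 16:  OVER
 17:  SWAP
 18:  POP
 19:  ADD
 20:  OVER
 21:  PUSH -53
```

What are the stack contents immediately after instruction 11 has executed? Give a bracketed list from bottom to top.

PUSH -5 -> [-5]
PUSH -7 -> [-5, -7]
NEG     -> [-5, 7]
GT      -> [0]
PUSH -3 -> [0, -3]
SUB     -> [3]
POP     -> []
PUSH 73 -> [73]
DUP     -> [73, 73]
MOD     -> [0]
NEG     -> [0]

[0]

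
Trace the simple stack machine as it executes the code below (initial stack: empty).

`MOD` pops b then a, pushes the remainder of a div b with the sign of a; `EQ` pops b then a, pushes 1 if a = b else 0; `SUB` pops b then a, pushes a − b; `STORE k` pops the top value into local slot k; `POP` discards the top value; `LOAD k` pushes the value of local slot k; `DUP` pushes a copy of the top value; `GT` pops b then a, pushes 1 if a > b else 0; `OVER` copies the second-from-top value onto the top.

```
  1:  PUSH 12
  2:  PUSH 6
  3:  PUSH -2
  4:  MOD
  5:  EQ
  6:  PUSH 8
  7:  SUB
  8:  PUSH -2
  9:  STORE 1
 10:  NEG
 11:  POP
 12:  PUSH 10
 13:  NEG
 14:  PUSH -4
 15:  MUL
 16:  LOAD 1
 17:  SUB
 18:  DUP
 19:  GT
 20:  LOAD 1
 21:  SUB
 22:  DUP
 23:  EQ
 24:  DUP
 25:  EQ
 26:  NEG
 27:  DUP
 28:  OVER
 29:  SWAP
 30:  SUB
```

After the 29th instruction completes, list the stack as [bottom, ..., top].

[-1, -1, -1]

PUSH 12 → [12]
PUSH 6  → [12, 6]
PUSH -2 → [12, 6, -2]
MOD     → [12, 0]
EQ      → [0]
PUSH 8  → [0, 8]
SUB     → [-8]
PUSH -2 → [-8, -2]
STORE 1 → [-8]
NEG     → [8]
POP     → []
PUSH 10 → [10]
NEG     → [-10]
PUSH -4 → [-10, -4]
MUL     → [40]
LOAD 1  → [40, -2]
SUB     → [42]
DUP     → [42, 42]
GT      → [0]
LOAD 1  → [0, -2]
SUB     → [2]
DUP     → [2, 2]
EQ      → [1]
DUP     → [1, 1]
EQ      → [1]
NEG     → [-1]
DUP     → [-1, -1]
OVER    → [-1, -1, -1]
SWAP    → [-1, -1, -1]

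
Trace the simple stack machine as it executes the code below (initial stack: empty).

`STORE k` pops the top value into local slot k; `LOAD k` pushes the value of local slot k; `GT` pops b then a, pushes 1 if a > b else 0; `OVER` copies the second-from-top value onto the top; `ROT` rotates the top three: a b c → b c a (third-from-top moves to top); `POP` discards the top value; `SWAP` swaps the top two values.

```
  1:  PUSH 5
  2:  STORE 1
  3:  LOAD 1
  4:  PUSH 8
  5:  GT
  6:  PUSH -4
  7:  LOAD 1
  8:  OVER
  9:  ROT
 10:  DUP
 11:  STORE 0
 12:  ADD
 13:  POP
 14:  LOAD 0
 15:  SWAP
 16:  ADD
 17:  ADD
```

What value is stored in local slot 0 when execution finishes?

-4

PUSH 5  -> [5]
STORE 1 -> []
LOAD 1  -> [5]
PUSH 8  -> [5, 8]
GT      -> [0]
PUSH -4 -> [0, -4]
LOAD 1  -> [0, -4, 5]
OVER    -> [0, -4, 5, -4]
ROT     -> [0, 5, -4, -4]
DUP     -> [0, 5, -4, -4, -4]
STORE 0 -> [0, 5, -4, -4]
ADD     -> [0, 5, -8]
POP     -> [0, 5]
LOAD 0  -> [0, 5, -4]
SWAP    -> [0, -4, 5]
ADD     -> [0, 1]
ADD     -> [1]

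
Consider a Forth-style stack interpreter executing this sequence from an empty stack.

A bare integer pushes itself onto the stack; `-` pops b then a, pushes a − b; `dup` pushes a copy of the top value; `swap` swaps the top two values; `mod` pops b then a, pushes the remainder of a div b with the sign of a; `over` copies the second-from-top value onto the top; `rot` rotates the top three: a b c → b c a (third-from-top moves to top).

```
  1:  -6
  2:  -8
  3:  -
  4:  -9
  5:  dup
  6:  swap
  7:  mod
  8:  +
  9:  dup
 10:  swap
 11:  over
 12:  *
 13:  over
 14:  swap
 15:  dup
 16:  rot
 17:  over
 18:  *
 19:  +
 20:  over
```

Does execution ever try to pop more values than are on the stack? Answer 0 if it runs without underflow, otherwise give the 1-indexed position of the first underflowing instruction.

-6   → [-6]
-8   → [-6, -8]
-    → [2]
-9   → [2, -9]
dup  → [2, -9, -9]
swap → [2, -9, -9]
mod  → [2, 0]
+    → [2]
dup  → [2, 2]
swap → [2, 2]
over → [2, 2, 2]
*    → [2, 4]
over → [2, 4, 2]
swap → [2, 2, 4]
dup  → [2, 2, 4, 4]
rot  → [2, 4, 4, 2]
over → [2, 4, 4, 2, 4]
*    → [2, 4, 4, 8]
+    → [2, 4, 12]
over → [2, 4, 12, 4]

0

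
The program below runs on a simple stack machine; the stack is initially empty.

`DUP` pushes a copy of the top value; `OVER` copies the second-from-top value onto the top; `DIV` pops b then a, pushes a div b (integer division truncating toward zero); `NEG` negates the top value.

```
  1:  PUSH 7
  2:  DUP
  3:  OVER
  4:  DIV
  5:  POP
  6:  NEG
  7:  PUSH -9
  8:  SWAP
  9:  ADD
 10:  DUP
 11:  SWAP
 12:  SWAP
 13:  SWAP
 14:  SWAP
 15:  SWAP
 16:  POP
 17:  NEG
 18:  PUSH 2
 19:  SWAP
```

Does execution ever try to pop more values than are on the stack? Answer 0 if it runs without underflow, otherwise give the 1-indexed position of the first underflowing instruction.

PUSH 7  : 7
DUP     : 7 7
OVER    : 7 7 7
DIV     : 7 1
POP     : 7
NEG     : -7
PUSH -9 : -7 -9
SWAP    : -9 -7
ADD     : -16
DUP     : -16 -16
SWAP    : -16 -16
SWAP    : -16 -16
SWAP    : -16 -16
SWAP    : -16 -16
SWAP    : -16 -16
POP     : -16
NEG     : 16
PUSH 2  : 16 2
SWAP    : 2 16

0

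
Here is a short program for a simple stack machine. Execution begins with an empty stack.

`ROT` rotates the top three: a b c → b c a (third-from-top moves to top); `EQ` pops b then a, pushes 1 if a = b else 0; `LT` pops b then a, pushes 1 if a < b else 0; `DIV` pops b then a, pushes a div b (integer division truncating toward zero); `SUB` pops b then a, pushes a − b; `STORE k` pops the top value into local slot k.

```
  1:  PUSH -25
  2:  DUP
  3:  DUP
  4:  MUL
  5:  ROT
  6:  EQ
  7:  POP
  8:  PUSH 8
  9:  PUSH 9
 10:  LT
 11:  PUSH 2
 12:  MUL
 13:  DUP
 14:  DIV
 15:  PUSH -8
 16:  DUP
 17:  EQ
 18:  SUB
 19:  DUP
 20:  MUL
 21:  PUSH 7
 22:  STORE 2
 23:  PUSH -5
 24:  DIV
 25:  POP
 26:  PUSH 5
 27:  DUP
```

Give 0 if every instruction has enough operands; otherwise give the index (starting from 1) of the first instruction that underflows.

PUSH -25 → [-25]
DUP      → [-25, -25]
DUP      → [-25, -25, -25]
MUL      → [-25, 625]
ROT  — needs 3 operands, stack has 2 → underflow

5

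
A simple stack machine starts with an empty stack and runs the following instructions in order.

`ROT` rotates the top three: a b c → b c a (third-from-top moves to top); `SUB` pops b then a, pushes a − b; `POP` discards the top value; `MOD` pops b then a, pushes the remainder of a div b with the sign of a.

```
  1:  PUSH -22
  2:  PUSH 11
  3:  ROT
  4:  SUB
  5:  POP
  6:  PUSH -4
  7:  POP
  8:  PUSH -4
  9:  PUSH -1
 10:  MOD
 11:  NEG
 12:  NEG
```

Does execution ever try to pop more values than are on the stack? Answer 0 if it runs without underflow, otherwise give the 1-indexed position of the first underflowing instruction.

PUSH -22 : -22
PUSH 11  : -22 11
ROT  — needs 3 operands, stack has 2 → underflow

3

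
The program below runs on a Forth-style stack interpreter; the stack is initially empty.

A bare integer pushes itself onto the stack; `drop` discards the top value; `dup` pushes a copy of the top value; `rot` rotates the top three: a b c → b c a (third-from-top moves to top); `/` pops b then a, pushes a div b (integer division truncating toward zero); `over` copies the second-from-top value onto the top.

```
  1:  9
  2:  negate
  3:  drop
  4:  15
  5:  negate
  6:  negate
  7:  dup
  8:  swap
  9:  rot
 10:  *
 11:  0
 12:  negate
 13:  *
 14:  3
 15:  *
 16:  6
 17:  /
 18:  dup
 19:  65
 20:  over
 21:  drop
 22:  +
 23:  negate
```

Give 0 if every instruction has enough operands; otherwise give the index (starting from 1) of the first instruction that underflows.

9

9       9
negate  -9
drop    (empty)
15      15
negate  -15
negate  15
dup     15 15
swap    15 15
rot  — needs 3 operands, stack has 2 → underflow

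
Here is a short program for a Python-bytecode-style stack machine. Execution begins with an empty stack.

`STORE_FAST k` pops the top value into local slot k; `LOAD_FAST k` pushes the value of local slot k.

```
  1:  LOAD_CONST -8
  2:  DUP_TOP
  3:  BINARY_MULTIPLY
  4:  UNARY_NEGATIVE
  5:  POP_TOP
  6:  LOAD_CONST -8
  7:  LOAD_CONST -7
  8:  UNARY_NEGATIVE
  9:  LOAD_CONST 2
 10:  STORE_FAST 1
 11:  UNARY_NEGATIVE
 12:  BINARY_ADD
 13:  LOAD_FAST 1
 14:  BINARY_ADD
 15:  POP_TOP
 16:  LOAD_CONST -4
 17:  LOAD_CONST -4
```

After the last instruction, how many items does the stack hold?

LOAD_CONST -8   → -8
DUP_TOP         → -8 -8
BINARY_MULTIPLY → 64
UNARY_NEGATIVE  → -64
POP_TOP         → (empty)
LOAD_CONST -8   → -8
LOAD_CONST -7   → -8 -7
UNARY_NEGATIVE  → -8 7
LOAD_CONST 2    → -8 7 2
STORE_FAST 1    → -8 7
UNARY_NEGATIVE  → -8 -7
BINARY_ADD      → -15
LOAD_FAST 1     → -15 2
BINARY_ADD      → -13
POP_TOP         → (empty)
LOAD_CONST -4   → -4
LOAD_CONST -4   → -4 -4

2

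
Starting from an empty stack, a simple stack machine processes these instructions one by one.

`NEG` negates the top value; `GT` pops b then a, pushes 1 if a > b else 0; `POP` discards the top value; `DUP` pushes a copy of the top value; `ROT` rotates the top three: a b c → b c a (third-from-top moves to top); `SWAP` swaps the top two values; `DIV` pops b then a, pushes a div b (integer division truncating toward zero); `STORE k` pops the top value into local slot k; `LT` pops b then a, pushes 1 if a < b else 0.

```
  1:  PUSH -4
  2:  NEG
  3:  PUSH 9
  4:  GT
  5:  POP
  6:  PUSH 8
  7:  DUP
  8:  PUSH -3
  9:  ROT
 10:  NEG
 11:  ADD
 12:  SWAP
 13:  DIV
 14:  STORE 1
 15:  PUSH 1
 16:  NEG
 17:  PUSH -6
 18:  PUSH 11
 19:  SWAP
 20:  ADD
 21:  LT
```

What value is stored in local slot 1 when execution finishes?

PUSH -4 -> [-4]
NEG     -> [4]
PUSH 9  -> [4, 9]
GT      -> [0]
POP     -> []
PUSH 8  -> [8]
DUP     -> [8, 8]
PUSH -3 -> [8, 8, -3]
ROT     -> [8, -3, 8]
NEG     -> [8, -3, -8]
ADD     -> [8, -11]
SWAP    -> [-11, 8]
DIV     -> [-1]
STORE 1 -> []
PUSH 1  -> [1]
NEG     -> [-1]
PUSH -6 -> [-1, -6]
PUSH 11 -> [-1, -6, 11]
SWAP    -> [-1, 11, -6]
ADD     -> [-1, 5]
LT      -> [1]

-1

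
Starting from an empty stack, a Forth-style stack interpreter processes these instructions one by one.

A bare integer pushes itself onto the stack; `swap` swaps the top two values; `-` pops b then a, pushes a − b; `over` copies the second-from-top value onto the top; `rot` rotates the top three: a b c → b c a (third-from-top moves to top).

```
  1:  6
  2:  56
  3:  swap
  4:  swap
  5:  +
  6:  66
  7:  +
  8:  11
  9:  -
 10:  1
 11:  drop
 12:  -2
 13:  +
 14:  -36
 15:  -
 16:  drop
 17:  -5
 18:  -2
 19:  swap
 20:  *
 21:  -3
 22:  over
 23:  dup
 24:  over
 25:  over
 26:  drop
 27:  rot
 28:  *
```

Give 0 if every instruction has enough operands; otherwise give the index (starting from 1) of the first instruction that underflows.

0

6    : [6]
56   : [6, 56]
swap : [56, 6]
swap : [6, 56]
+    : [62]
66   : [62, 66]
+    : [128]
11   : [128, 11]
-    : [117]
1    : [117, 1]
drop : [117]
-2   : [117, -2]
+    : [115]
-36  : [115, -36]
-    : [151]
drop : []
-5   : [-5]
-2   : [-5, -2]
swap : [-2, -5]
*    : [10]
-3   : [10, -3]
over : [10, -3, 10]
dup  : [10, -3, 10, 10]
over : [10, -3, 10, 10, 10]
over : [10, -3, 10, 10, 10, 10]
drop : [10, -3, 10, 10, 10]
rot  : [10, -3, 10, 10, 10]
*    : [10, -3, 10, 100]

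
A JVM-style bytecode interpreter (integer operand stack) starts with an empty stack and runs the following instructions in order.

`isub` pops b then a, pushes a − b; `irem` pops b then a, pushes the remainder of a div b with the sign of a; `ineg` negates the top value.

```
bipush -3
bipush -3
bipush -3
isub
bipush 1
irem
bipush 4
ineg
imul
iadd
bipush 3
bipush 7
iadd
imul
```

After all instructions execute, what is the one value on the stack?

-30

bipush -3 → -3
bipush -3 → -3 -3
bipush -3 → -3 -3 -3
isub      → -3 0
bipush 1  → -3 0 1
irem      → -3 0
bipush 4  → -3 0 4
ineg      → -3 0 -4
imul      → -3 0
iadd      → -3
bipush 3  → -3 3
bipush 7  → -3 3 7
iadd      → -3 10
imul      → -30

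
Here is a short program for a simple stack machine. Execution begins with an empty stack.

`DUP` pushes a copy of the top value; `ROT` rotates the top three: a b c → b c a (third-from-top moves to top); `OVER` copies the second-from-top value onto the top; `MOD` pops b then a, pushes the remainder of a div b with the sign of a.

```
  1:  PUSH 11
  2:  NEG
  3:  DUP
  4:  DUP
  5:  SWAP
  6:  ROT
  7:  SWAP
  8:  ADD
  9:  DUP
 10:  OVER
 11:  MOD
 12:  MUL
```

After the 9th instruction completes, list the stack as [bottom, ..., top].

[-11, -22, -22]

PUSH 11  [11]
NEG      [-11]
DUP      [-11, -11]
DUP      [-11, -11, -11]
SWAP     [-11, -11, -11]
ROT      [-11, -11, -11]
SWAP     [-11, -11, -11]
ADD      [-11, -22]
DUP      [-11, -22, -22]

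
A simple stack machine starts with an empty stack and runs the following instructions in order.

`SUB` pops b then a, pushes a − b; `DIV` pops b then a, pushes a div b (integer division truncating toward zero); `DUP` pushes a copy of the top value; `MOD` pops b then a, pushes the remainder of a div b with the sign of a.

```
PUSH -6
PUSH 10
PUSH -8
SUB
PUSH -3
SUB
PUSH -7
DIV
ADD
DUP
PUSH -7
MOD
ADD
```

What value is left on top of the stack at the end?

-11

PUSH -6 : [-6]
PUSH 10 : [-6, 10]
PUSH -8 : [-6, 10, -8]
SUB     : [-6, 18]
PUSH -3 : [-6, 18, -3]
SUB     : [-6, 21]
PUSH -7 : [-6, 21, -7]
DIV     : [-6, -3]
ADD     : [-9]
DUP     : [-9, -9]
PUSH -7 : [-9, -9, -7]
MOD     : [-9, -2]
ADD     : [-11]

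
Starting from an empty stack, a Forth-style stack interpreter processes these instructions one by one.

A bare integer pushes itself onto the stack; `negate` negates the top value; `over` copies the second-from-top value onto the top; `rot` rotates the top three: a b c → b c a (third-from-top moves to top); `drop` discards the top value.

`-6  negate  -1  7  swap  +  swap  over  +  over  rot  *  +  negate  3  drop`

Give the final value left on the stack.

-48

-6      [-6]
negate  [6]
-1      [6, -1]
7       [6, -1, 7]
swap    [6, 7, -1]
+       [6, 6]
swap    [6, 6]
over    [6, 6, 6]
+       [6, 12]
over    [6, 12, 6]
rot     [12, 6, 6]
*       [12, 36]
+       [48]
negate  [-48]
3       [-48, 3]
drop    [-48]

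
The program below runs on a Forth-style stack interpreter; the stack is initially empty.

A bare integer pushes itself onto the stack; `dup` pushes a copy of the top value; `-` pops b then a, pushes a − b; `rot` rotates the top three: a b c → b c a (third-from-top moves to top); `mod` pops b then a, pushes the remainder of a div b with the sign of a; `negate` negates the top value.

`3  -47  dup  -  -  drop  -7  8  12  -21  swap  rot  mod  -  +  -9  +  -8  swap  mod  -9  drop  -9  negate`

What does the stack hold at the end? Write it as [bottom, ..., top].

[-8, 9]

3      : 3
-47    : 3 -47
dup    : 3 -47 -47
-      : 3 0
-      : 3
drop   : (empty)
-7     : -7
8      : -7 8
12     : -7 8 12
-21    : -7 8 12 -21
swap   : -7 8 -21 12
rot    : -7 -21 12 8
mod    : -7 -21 4
-      : -7 -25
+      : -32
-9     : -32 -9
+      : -41
-8     : -41 -8
swap   : -8 -41
mod    : -8
-9     : -8 -9
drop   : -8
-9     : -8 -9
negate : -8 9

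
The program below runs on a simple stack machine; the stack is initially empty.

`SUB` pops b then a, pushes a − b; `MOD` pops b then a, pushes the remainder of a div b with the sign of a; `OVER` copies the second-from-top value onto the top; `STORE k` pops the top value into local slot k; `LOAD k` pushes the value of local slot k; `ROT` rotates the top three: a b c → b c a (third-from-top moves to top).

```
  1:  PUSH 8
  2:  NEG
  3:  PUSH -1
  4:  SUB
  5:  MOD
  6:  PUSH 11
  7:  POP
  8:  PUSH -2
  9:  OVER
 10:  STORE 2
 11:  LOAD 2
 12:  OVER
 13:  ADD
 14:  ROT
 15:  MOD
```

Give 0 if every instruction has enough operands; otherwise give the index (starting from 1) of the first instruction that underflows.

PUSH 8  : [8]
NEG     : [-8]
PUSH -1 : [-8, -1]
SUB     : [-7]
MOD  — needs 2 operands, stack has 1 → underflow

5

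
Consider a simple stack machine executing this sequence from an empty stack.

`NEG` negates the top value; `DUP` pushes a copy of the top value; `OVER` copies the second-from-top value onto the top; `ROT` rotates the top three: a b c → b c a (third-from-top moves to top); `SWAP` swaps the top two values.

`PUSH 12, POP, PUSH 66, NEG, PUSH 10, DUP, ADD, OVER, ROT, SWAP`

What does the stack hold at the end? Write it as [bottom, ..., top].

PUSH 12 → [12]
POP     → []
PUSH 66 → [66]
NEG     → [-66]
PUSH 10 → [-66, 10]
DUP     → [-66, 10, 10]
ADD     → [-66, 20]
OVER    → [-66, 20, -66]
ROT     → [20, -66, -66]
SWAP    → [20, -66, -66]

[20, -66, -66]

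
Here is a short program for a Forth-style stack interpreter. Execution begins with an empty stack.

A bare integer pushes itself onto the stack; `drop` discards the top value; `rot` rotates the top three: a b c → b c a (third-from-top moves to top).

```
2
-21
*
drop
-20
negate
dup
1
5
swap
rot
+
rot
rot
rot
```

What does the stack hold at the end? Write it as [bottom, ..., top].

2      → [2]
-21    → [2, -21]
*      → [-42]
drop   → []
-20    → [-20]
negate → [20]
dup    → [20, 20]
1      → [20, 20, 1]
5      → [20, 20, 1, 5]
swap   → [20, 20, 5, 1]
rot    → [20, 5, 1, 20]
+      → [20, 5, 21]
rot    → [5, 21, 20]
rot    → [21, 20, 5]
rot    → [20, 5, 21]

[20, 5, 21]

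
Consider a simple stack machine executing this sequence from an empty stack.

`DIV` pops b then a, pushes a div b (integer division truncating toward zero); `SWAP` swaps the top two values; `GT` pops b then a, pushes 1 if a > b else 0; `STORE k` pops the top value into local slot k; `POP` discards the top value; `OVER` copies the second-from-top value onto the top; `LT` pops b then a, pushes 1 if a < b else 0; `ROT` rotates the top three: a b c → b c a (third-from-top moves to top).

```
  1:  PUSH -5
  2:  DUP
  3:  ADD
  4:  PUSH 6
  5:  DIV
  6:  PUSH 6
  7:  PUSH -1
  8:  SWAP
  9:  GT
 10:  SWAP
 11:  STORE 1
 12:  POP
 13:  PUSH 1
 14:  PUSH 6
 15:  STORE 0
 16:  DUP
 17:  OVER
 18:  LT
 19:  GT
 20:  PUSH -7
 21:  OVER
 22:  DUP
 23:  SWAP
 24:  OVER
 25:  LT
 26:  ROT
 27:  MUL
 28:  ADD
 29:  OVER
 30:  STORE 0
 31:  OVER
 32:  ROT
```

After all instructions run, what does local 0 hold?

PUSH -5  -5
DUP      -5 -5
ADD      -10
PUSH 6   -10 6
DIV      -1
PUSH 6   -1 6
PUSH -1  -1 6 -1
SWAP     -1 -1 6
GT       -1 0
SWAP     0 -1
STORE 1  0
POP      (empty)
PUSH 1   1
PUSH 6   1 6
STORE 0  1
DUP      1 1
OVER     1 1 1
LT       1 0
GT       1
PUSH -7  1 -7
OVER     1 -7 1
DUP      1 -7 1 1
SWAP     1 -7 1 1
OVER     1 -7 1 1 1
LT       1 -7 1 0
ROT      1 1 0 -7
MUL      1 1 0
ADD      1 1
OVER     1 1 1
STORE 0  1 1
OVER     1 1 1
ROT      1 1 1

1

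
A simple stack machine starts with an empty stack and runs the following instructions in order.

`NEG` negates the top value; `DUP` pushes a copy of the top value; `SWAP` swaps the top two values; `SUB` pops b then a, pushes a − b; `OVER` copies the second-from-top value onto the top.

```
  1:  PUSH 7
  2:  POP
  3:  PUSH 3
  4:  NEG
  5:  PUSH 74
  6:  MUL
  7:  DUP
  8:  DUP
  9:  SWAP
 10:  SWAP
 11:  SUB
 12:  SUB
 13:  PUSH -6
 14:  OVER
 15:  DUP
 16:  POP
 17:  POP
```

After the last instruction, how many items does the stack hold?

PUSH 7  -> [7]
POP     -> []
PUSH 3  -> [3]
NEG     -> [-3]
PUSH 74 -> [-3, 74]
MUL     -> [-222]
DUP     -> [-222, -222]
DUP     -> [-222, -222, -222]
SWAP    -> [-222, -222, -222]
SWAP    -> [-222, -222, -222]
SUB     -> [-222, 0]
SUB     -> [-222]
PUSH -6 -> [-222, -6]
OVER    -> [-222, -6, -222]
DUP     -> [-222, -6, -222, -222]
POP     -> [-222, -6, -222]
POP     -> [-222, -6]

2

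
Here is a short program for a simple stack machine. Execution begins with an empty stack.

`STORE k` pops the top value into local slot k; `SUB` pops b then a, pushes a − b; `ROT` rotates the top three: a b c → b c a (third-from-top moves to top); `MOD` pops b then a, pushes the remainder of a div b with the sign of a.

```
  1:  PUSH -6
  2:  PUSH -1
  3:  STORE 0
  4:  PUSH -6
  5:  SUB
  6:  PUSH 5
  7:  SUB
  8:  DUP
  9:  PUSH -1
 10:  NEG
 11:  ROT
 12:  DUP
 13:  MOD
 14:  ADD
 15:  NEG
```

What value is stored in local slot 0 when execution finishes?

-1

PUSH -6  -6
PUSH -1  -6 -1
STORE 0  -6
PUSH -6  -6 -6
SUB      0
PUSH 5   0 5
SUB      -5
DUP      -5 -5
PUSH -1  -5 -5 -1
NEG      -5 -5 1
ROT      -5 1 -5
DUP      -5 1 -5 -5
MOD      -5 1 0
ADD      -5 1
NEG      -5 -1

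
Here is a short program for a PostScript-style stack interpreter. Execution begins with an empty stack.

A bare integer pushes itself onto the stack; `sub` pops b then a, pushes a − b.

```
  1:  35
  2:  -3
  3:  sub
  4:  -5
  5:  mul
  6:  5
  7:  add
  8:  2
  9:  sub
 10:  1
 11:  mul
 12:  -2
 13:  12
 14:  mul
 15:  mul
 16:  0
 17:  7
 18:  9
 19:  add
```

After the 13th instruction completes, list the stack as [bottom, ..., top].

[-187, -2, 12]

35   [35]
-3   [35, -3]
sub  [38]
-5   [38, -5]
mul  [-190]
5    [-190, 5]
add  [-185]
2    [-185, 2]
sub  [-187]
1    [-187, 1]
mul  [-187]
-2   [-187, -2]
12   [-187, -2, 12]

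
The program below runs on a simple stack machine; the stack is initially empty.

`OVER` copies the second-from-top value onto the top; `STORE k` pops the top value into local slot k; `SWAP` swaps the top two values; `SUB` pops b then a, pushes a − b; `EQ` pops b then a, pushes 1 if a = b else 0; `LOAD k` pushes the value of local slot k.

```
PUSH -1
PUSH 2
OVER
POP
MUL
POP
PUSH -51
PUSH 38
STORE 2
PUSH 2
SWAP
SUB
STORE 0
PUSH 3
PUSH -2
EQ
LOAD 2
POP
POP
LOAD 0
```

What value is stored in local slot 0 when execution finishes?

53

PUSH -1   -1
PUSH 2    -1 2
OVER      -1 2 -1
POP       -1 2
MUL       -2
POP       (empty)
PUSH -51  -51
PUSH 38   -51 38
STORE 2   -51
PUSH 2    -51 2
SWAP      2 -51
SUB       53
STORE 0   (empty)
PUSH 3    3
PUSH -2   3 -2
EQ        0
LOAD 2    0 38
POP       0
POP       (empty)
LOAD 0    53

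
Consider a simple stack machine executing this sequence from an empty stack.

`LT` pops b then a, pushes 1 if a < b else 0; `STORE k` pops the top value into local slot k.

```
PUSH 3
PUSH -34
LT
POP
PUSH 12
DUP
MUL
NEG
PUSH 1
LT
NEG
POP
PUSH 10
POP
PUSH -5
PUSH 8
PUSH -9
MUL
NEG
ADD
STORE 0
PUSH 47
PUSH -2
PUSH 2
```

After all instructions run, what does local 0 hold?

PUSH 3   → [3]
PUSH -34 → [3, -34]
LT       → [0]
POP      → []
PUSH 12  → [12]
DUP      → [12, 12]
MUL      → [144]
NEG      → [-144]
PUSH 1   → [-144, 1]
LT       → [1]
NEG      → [-1]
POP      → []
PUSH 10  → [10]
POP      → []
PUSH -5  → [-5]
PUSH 8   → [-5, 8]
PUSH -9  → [-5, 8, -9]
MUL      → [-5, -72]
NEG      → [-5, 72]
ADD      → [67]
STORE 0  → []
PUSH 47  → [47]
PUSH -2  → [47, -2]
PUSH 2   → [47, -2, 2]

67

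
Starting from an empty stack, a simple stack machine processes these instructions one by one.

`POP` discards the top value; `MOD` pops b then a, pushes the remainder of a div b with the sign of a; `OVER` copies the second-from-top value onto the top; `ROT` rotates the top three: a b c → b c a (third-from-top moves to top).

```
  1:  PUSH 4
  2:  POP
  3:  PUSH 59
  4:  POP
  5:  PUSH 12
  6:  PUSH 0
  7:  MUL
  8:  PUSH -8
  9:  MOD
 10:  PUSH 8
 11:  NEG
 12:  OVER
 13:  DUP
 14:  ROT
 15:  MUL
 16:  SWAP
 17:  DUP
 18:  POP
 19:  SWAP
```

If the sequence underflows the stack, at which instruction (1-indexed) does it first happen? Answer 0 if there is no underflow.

0

PUSH 4  -> 4
POP     -> (empty)
PUSH 59 -> 59
POP     -> (empty)
PUSH 12 -> 12
PUSH 0  -> 12 0
MUL     -> 0
PUSH -8 -> 0 -8
MOD     -> 0
PUSH 8  -> 0 8
NEG     -> 0 -8
OVER    -> 0 -8 0
DUP     -> 0 -8 0 0
ROT     -> 0 0 0 -8
MUL     -> 0 0 0
SWAP    -> 0 0 0
DUP     -> 0 0 0 0
POP     -> 0 0 0
SWAP    -> 0 0 0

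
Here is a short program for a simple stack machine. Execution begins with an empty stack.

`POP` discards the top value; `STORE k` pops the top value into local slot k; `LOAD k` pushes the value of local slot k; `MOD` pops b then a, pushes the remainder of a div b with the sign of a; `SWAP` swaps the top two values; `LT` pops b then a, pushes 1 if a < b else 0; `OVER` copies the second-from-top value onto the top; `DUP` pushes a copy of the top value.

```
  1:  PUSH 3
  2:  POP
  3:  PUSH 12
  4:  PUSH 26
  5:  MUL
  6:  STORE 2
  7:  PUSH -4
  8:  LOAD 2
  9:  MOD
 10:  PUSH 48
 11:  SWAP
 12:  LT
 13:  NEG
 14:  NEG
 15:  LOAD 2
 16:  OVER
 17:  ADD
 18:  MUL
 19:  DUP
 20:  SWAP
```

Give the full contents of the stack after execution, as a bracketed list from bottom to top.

PUSH 3  -> [3]
POP     -> []
PUSH 12 -> [12]
PUSH 26 -> [12, 26]
MUL     -> [312]
STORE 2 -> []
PUSH -4 -> [-4]
LOAD 2  -> [-4, 312]
MOD     -> [-4]
PUSH 48 -> [-4, 48]
SWAP    -> [48, -4]
LT      -> [0]
NEG     -> [0]
NEG     -> [0]
LOAD 2  -> [0, 312]
OVER    -> [0, 312, 0]
ADD     -> [0, 312]
MUL     -> [0]
DUP     -> [0, 0]
SWAP    -> [0, 0]

[0, 0]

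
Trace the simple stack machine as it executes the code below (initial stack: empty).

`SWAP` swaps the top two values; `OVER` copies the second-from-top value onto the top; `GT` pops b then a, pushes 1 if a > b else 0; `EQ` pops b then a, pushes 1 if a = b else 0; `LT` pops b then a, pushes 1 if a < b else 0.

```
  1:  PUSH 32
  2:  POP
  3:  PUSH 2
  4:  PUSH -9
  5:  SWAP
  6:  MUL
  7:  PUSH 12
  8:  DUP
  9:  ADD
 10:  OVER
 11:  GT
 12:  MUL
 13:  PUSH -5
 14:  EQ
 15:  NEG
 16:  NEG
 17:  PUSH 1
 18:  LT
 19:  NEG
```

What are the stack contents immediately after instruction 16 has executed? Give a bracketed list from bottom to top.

PUSH 32  [32]
POP      []
PUSH 2   [2]
PUSH -9  [2, -9]
SWAP     [-9, 2]
MUL      [-18]
PUSH 12  [-18, 12]
DUP      [-18, 12, 12]
ADD      [-18, 24]
OVER     [-18, 24, -18]
GT       [-18, 1]
MUL      [-18]
PUSH -5  [-18, -5]
EQ       [0]
NEG      [0]
NEG      [0]

[0]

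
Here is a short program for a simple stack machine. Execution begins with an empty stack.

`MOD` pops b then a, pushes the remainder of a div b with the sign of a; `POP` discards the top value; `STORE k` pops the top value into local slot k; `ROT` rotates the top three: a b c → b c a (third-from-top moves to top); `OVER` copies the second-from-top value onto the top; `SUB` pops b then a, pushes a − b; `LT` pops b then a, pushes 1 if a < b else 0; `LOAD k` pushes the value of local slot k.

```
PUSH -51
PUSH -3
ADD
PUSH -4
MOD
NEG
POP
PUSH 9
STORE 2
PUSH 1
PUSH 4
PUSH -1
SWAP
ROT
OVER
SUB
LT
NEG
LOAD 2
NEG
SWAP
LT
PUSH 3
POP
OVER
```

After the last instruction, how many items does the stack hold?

3

PUSH -51 -> -51
PUSH -3  -> -51 -3
ADD      -> -54
PUSH -4  -> -54 -4
MOD      -> -2
NEG      -> 2
POP      -> (empty)
PUSH 9   -> 9
STORE 2  -> (empty)
PUSH 1   -> 1
PUSH 4   -> 1 4
PUSH -1  -> 1 4 -1
SWAP     -> 1 -1 4
ROT      -> -1 4 1
OVER     -> -1 4 1 4
SUB      -> -1 4 -3
LT       -> -1 0
NEG      -> -1 0
LOAD 2   -> -1 0 9
NEG      -> -1 0 -9
SWAP     -> -1 -9 0
LT       -> -1 1
PUSH 3   -> -1 1 3
POP      -> -1 1
OVER     -> -1 1 -1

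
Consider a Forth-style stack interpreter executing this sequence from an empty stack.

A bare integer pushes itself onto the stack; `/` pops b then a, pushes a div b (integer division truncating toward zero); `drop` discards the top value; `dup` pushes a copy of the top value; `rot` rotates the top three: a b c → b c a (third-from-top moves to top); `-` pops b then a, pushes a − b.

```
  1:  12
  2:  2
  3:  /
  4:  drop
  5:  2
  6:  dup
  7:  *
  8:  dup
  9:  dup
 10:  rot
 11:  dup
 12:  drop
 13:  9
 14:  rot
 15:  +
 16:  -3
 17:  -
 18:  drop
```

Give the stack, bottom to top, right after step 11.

[4, 4, 4, 4]

12    [12]
2     [12, 2]
/     [6]
drop  []
2     [2]
dup   [2, 2]
*     [4]
dup   [4, 4]
dup   [4, 4, 4]
rot   [4, 4, 4]
dup   [4, 4, 4, 4]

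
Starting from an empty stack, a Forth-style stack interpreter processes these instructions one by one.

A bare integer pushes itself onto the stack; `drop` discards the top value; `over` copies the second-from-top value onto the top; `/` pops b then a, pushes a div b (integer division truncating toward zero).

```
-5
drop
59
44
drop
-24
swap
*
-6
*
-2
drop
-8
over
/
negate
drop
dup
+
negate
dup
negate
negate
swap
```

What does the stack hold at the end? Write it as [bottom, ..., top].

-5     : -5
drop   : (empty)
59     : 59
44     : 59 44
drop   : 59
-24    : 59 -24
swap   : -24 59
*      : -1416
-6     : -1416 -6
*      : 8496
-2     : 8496 -2
drop   : 8496
-8     : 8496 -8
over   : 8496 -8 8496
/      : 8496 0
negate : 8496 0
drop   : 8496
dup    : 8496 8496
+      : 16992
negate : -16992
dup    : -16992 -16992
negate : -16992 16992
negate : -16992 -16992
swap   : -16992 -16992

[-16992, -16992]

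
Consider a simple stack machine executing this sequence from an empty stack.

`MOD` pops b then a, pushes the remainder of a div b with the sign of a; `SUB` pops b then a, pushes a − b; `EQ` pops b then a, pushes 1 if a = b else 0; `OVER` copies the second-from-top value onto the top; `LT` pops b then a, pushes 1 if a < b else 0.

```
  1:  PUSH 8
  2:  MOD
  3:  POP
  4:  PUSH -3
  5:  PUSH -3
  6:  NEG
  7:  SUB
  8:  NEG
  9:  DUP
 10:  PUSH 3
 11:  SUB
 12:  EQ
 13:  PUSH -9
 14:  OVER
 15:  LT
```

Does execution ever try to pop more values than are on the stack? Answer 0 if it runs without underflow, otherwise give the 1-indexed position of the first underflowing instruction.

2

PUSH 8 : 8
MOD  — needs 2 operands, stack has 1 → underflow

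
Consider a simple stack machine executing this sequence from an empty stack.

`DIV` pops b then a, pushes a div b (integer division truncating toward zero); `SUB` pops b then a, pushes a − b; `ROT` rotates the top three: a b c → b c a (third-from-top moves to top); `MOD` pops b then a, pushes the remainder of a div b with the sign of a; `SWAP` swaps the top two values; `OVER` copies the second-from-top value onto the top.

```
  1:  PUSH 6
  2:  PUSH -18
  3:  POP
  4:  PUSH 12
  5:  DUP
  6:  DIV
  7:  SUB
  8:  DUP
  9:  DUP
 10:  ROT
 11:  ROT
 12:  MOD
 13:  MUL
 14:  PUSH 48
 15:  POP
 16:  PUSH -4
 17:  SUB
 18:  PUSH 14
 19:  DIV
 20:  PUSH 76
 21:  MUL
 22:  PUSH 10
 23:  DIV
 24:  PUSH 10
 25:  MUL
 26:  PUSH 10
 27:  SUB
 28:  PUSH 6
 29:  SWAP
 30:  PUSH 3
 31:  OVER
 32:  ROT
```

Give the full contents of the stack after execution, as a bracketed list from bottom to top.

PUSH 6   : 6
PUSH -18 : 6 -18
POP      : 6
PUSH 12  : 6 12
DUP      : 6 12 12
DIV      : 6 1
SUB      : 5
DUP      : 5 5
DUP      : 5 5 5
ROT      : 5 5 5
ROT      : 5 5 5
MOD      : 5 0
MUL      : 0
PUSH 48  : 0 48
POP      : 0
PUSH -4  : 0 -4
SUB      : 4
PUSH 14  : 4 14
DIV      : 0
PUSH 76  : 0 76
MUL      : 0
PUSH 10  : 0 10
DIV      : 0
PUSH 10  : 0 10
MUL      : 0
PUSH 10  : 0 10
SUB      : -10
PUSH 6   : -10 6
SWAP     : 6 -10
PUSH 3   : 6 -10 3
OVER     : 6 -10 3 -10
ROT      : 6 3 -10 -10

[6, 3, -10, -10]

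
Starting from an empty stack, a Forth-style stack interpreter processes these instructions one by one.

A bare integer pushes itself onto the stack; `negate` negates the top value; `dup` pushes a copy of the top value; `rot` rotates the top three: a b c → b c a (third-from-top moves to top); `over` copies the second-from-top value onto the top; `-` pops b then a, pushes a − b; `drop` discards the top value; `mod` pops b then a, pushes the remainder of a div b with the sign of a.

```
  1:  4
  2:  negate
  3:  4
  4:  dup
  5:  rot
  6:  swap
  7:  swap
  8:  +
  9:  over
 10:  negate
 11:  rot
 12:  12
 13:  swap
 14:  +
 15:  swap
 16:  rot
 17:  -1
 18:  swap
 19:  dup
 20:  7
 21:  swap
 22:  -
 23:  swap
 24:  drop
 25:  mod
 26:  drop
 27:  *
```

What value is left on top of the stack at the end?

4       4
negate  -4
4       -4 4
dup     -4 4 4
rot     4 4 -4
swap    4 -4 4
swap    4 4 -4
+       4 0
over    4 0 4
negate  4 0 -4
rot     0 -4 4
12      0 -4 4 12
swap    0 -4 12 4
+       0 -4 16
swap    0 16 -4
rot     16 -4 0
-1      16 -4 0 -1
swap    16 -4 -1 0
dup     16 -4 -1 0 0
7       16 -4 -1 0 0 7
swap    16 -4 -1 0 7 0
-       16 -4 -1 0 7
swap    16 -4 -1 7 0
drop    16 -4 -1 7
mod     16 -4 -1
drop    16 -4
*       -64

-64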